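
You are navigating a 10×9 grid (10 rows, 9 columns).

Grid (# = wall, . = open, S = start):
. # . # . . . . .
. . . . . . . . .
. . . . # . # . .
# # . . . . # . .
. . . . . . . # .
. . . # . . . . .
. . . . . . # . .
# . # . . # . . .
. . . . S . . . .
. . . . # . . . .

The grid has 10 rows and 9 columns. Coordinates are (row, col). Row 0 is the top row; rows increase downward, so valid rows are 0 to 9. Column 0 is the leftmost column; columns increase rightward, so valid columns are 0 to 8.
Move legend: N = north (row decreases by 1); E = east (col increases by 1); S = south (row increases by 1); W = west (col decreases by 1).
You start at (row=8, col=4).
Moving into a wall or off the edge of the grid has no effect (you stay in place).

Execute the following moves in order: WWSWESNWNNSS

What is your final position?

Start: (row=8, col=4)
  W (west): (row=8, col=4) -> (row=8, col=3)
  W (west): (row=8, col=3) -> (row=8, col=2)
  S (south): (row=8, col=2) -> (row=9, col=2)
  W (west): (row=9, col=2) -> (row=9, col=1)
  E (east): (row=9, col=1) -> (row=9, col=2)
  S (south): blocked, stay at (row=9, col=2)
  N (north): (row=9, col=2) -> (row=8, col=2)
  W (west): (row=8, col=2) -> (row=8, col=1)
  N (north): (row=8, col=1) -> (row=7, col=1)
  N (north): (row=7, col=1) -> (row=6, col=1)
  S (south): (row=6, col=1) -> (row=7, col=1)
  S (south): (row=7, col=1) -> (row=8, col=1)
Final: (row=8, col=1)

Answer: Final position: (row=8, col=1)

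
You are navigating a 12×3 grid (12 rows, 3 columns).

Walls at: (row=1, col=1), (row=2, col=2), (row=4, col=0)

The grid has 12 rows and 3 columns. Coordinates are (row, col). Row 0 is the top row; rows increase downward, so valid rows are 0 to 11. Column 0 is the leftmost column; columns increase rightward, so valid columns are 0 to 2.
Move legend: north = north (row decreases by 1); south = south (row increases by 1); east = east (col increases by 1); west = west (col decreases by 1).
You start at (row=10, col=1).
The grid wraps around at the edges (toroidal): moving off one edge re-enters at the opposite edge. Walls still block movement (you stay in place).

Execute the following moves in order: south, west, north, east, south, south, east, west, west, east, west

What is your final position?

Start: (row=10, col=1)
  south (south): (row=10, col=1) -> (row=11, col=1)
  west (west): (row=11, col=1) -> (row=11, col=0)
  north (north): (row=11, col=0) -> (row=10, col=0)
  east (east): (row=10, col=0) -> (row=10, col=1)
  south (south): (row=10, col=1) -> (row=11, col=1)
  south (south): (row=11, col=1) -> (row=0, col=1)
  east (east): (row=0, col=1) -> (row=0, col=2)
  west (west): (row=0, col=2) -> (row=0, col=1)
  west (west): (row=0, col=1) -> (row=0, col=0)
  east (east): (row=0, col=0) -> (row=0, col=1)
  west (west): (row=0, col=1) -> (row=0, col=0)
Final: (row=0, col=0)

Answer: Final position: (row=0, col=0)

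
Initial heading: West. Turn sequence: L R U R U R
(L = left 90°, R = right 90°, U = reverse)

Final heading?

Start: West
  L (left (90° counter-clockwise)) -> South
  R (right (90° clockwise)) -> West
  U (U-turn (180°)) -> East
  R (right (90° clockwise)) -> South
  U (U-turn (180°)) -> North
  R (right (90° clockwise)) -> East
Final: East

Answer: Final heading: East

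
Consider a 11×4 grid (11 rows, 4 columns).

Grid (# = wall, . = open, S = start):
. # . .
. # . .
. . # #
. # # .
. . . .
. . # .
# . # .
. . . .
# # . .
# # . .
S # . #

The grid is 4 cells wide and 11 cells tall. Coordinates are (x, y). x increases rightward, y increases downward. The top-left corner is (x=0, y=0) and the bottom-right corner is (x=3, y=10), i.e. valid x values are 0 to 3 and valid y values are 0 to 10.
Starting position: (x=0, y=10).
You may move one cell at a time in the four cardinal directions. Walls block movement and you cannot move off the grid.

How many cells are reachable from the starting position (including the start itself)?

Answer: Reachable cells: 1

Derivation:
BFS flood-fill from (x=0, y=10):
  Distance 0: (x=0, y=10)
Total reachable: 1 (grid has 29 open cells total)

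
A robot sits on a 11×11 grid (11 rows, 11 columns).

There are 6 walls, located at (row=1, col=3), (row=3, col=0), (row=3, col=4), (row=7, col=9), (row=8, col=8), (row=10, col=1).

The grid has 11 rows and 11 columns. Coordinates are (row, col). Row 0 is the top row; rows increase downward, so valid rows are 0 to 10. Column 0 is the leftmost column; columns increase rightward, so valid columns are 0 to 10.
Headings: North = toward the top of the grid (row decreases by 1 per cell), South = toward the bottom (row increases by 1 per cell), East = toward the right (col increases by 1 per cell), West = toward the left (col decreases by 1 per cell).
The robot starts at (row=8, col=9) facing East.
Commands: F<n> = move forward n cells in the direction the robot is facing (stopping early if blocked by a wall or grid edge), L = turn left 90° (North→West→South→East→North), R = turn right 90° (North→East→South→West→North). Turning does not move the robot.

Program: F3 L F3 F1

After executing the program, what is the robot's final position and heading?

Answer: Final position: (row=4, col=10), facing North

Derivation:
Start: (row=8, col=9), facing East
  F3: move forward 1/3 (blocked), now at (row=8, col=10)
  L: turn left, now facing North
  F3: move forward 3, now at (row=5, col=10)
  F1: move forward 1, now at (row=4, col=10)
Final: (row=4, col=10), facing North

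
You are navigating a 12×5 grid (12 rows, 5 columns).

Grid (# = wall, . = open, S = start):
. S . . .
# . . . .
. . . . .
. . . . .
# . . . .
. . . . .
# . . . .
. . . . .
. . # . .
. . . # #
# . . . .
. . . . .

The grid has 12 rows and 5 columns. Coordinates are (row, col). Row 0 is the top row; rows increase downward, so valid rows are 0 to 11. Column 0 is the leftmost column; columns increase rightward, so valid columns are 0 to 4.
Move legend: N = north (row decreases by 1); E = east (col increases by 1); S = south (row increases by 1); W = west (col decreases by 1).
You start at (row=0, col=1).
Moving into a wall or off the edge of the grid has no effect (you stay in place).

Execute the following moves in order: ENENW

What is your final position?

Answer: Final position: (row=0, col=2)

Derivation:
Start: (row=0, col=1)
  E (east): (row=0, col=1) -> (row=0, col=2)
  N (north): blocked, stay at (row=0, col=2)
  E (east): (row=0, col=2) -> (row=0, col=3)
  N (north): blocked, stay at (row=0, col=3)
  W (west): (row=0, col=3) -> (row=0, col=2)
Final: (row=0, col=2)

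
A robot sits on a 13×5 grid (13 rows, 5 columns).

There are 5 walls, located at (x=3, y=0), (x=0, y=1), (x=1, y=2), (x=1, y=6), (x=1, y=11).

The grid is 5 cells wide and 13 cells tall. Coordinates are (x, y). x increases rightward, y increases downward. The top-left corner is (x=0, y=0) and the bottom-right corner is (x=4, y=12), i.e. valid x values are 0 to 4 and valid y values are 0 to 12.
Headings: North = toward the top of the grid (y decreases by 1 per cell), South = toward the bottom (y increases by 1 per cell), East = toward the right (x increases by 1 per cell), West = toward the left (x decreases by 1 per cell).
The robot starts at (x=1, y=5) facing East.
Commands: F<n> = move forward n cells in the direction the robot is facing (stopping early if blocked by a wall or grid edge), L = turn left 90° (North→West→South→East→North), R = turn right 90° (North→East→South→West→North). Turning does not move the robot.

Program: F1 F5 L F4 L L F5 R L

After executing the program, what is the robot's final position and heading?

Start: (x=1, y=5), facing East
  F1: move forward 1, now at (x=2, y=5)
  F5: move forward 2/5 (blocked), now at (x=4, y=5)
  L: turn left, now facing North
  F4: move forward 4, now at (x=4, y=1)
  L: turn left, now facing West
  L: turn left, now facing South
  F5: move forward 5, now at (x=4, y=6)
  R: turn right, now facing West
  L: turn left, now facing South
Final: (x=4, y=6), facing South

Answer: Final position: (x=4, y=6), facing South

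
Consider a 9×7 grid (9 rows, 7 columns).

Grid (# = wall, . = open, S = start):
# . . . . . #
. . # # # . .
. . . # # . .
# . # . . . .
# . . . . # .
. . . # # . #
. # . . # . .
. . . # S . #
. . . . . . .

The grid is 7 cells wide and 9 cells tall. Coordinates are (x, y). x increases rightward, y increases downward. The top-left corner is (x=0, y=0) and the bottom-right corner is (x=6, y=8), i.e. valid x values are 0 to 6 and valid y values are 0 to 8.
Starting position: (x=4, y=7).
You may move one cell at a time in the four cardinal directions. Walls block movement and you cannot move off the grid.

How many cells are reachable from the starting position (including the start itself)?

Answer: Reachable cells: 45

Derivation:
BFS flood-fill from (x=4, y=7):
  Distance 0: (x=4, y=7)
  Distance 1: (x=5, y=7), (x=4, y=8)
  Distance 2: (x=5, y=6), (x=3, y=8), (x=5, y=8)
  Distance 3: (x=5, y=5), (x=6, y=6), (x=2, y=8), (x=6, y=8)
  Distance 4: (x=2, y=7), (x=1, y=8)
  Distance 5: (x=2, y=6), (x=1, y=7), (x=0, y=8)
  Distance 6: (x=2, y=5), (x=3, y=6), (x=0, y=7)
  Distance 7: (x=2, y=4), (x=1, y=5), (x=0, y=6)
  Distance 8: (x=1, y=4), (x=3, y=4), (x=0, y=5)
  Distance 9: (x=1, y=3), (x=3, y=3), (x=4, y=4)
  Distance 10: (x=1, y=2), (x=4, y=3)
  Distance 11: (x=1, y=1), (x=0, y=2), (x=2, y=2), (x=5, y=3)
  Distance 12: (x=1, y=0), (x=0, y=1), (x=5, y=2), (x=6, y=3)
  Distance 13: (x=2, y=0), (x=5, y=1), (x=6, y=2), (x=6, y=4)
  Distance 14: (x=3, y=0), (x=5, y=0), (x=6, y=1)
  Distance 15: (x=4, y=0)
Total reachable: 45 (grid has 45 open cells total)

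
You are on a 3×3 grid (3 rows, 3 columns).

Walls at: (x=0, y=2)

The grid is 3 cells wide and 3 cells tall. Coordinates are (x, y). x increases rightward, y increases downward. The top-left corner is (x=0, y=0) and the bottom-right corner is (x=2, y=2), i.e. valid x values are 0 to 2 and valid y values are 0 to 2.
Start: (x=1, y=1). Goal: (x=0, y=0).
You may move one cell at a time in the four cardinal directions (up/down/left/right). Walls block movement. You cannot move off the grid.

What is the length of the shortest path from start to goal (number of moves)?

BFS from (x=1, y=1) until reaching (x=0, y=0):
  Distance 0: (x=1, y=1)
  Distance 1: (x=1, y=0), (x=0, y=1), (x=2, y=1), (x=1, y=2)
  Distance 2: (x=0, y=0), (x=2, y=0), (x=2, y=2)  <- goal reached here
One shortest path (2 moves): (x=1, y=1) -> (x=0, y=1) -> (x=0, y=0)

Answer: Shortest path length: 2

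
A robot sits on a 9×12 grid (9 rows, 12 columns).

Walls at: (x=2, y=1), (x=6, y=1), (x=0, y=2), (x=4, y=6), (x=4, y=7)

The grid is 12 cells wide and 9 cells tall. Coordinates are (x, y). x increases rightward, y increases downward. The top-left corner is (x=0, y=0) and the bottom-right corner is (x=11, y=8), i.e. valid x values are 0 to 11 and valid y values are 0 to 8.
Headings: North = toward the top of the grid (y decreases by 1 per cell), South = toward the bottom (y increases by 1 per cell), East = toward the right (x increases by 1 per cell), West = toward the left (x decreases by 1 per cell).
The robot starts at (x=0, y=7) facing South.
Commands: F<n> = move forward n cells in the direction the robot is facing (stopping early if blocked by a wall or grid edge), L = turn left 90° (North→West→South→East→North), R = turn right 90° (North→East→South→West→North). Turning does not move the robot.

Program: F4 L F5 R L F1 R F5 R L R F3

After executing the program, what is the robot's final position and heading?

Answer: Final position: (x=3, y=8), facing West

Derivation:
Start: (x=0, y=7), facing South
  F4: move forward 1/4 (blocked), now at (x=0, y=8)
  L: turn left, now facing East
  F5: move forward 5, now at (x=5, y=8)
  R: turn right, now facing South
  L: turn left, now facing East
  F1: move forward 1, now at (x=6, y=8)
  R: turn right, now facing South
  F5: move forward 0/5 (blocked), now at (x=6, y=8)
  R: turn right, now facing West
  L: turn left, now facing South
  R: turn right, now facing West
  F3: move forward 3, now at (x=3, y=8)
Final: (x=3, y=8), facing West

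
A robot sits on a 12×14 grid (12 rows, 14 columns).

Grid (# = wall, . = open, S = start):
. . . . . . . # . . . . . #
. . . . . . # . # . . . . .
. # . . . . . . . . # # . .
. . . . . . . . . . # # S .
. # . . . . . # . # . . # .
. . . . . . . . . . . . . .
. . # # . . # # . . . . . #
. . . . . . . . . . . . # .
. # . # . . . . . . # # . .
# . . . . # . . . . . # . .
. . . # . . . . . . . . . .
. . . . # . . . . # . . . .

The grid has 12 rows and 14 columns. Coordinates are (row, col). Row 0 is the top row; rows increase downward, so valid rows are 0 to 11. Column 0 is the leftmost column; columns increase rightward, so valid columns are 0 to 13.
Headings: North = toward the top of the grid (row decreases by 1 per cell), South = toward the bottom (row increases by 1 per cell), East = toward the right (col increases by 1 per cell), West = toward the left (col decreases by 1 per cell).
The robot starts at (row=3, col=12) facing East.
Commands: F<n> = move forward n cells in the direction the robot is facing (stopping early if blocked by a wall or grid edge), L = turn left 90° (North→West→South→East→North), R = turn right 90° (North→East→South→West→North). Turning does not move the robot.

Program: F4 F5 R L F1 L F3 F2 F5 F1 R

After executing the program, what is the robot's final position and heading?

Answer: Final position: (row=1, col=13), facing East

Derivation:
Start: (row=3, col=12), facing East
  F4: move forward 1/4 (blocked), now at (row=3, col=13)
  F5: move forward 0/5 (blocked), now at (row=3, col=13)
  R: turn right, now facing South
  L: turn left, now facing East
  F1: move forward 0/1 (blocked), now at (row=3, col=13)
  L: turn left, now facing North
  F3: move forward 2/3 (blocked), now at (row=1, col=13)
  F2: move forward 0/2 (blocked), now at (row=1, col=13)
  F5: move forward 0/5 (blocked), now at (row=1, col=13)
  F1: move forward 0/1 (blocked), now at (row=1, col=13)
  R: turn right, now facing East
Final: (row=1, col=13), facing East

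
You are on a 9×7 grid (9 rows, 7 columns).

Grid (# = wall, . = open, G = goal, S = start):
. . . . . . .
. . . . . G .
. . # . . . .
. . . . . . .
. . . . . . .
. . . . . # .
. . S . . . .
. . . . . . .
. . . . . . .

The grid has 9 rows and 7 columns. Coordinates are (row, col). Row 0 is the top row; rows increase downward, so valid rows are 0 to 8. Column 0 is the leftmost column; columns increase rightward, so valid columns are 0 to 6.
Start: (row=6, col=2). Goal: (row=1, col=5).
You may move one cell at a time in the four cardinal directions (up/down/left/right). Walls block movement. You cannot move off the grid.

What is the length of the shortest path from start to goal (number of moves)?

Answer: Shortest path length: 8

Derivation:
BFS from (row=6, col=2) until reaching (row=1, col=5):
  Distance 0: (row=6, col=2)
  Distance 1: (row=5, col=2), (row=6, col=1), (row=6, col=3), (row=7, col=2)
  Distance 2: (row=4, col=2), (row=5, col=1), (row=5, col=3), (row=6, col=0), (row=6, col=4), (row=7, col=1), (row=7, col=3), (row=8, col=2)
  Distance 3: (row=3, col=2), (row=4, col=1), (row=4, col=3), (row=5, col=0), (row=5, col=4), (row=6, col=5), (row=7, col=0), (row=7, col=4), (row=8, col=1), (row=8, col=3)
  Distance 4: (row=3, col=1), (row=3, col=3), (row=4, col=0), (row=4, col=4), (row=6, col=6), (row=7, col=5), (row=8, col=0), (row=8, col=4)
  Distance 5: (row=2, col=1), (row=2, col=3), (row=3, col=0), (row=3, col=4), (row=4, col=5), (row=5, col=6), (row=7, col=6), (row=8, col=5)
  Distance 6: (row=1, col=1), (row=1, col=3), (row=2, col=0), (row=2, col=4), (row=3, col=5), (row=4, col=6), (row=8, col=6)
  Distance 7: (row=0, col=1), (row=0, col=3), (row=1, col=0), (row=1, col=2), (row=1, col=4), (row=2, col=5), (row=3, col=6)
  Distance 8: (row=0, col=0), (row=0, col=2), (row=0, col=4), (row=1, col=5), (row=2, col=6)  <- goal reached here
One shortest path (8 moves): (row=6, col=2) -> (row=6, col=3) -> (row=6, col=4) -> (row=5, col=4) -> (row=4, col=4) -> (row=4, col=5) -> (row=3, col=5) -> (row=2, col=5) -> (row=1, col=5)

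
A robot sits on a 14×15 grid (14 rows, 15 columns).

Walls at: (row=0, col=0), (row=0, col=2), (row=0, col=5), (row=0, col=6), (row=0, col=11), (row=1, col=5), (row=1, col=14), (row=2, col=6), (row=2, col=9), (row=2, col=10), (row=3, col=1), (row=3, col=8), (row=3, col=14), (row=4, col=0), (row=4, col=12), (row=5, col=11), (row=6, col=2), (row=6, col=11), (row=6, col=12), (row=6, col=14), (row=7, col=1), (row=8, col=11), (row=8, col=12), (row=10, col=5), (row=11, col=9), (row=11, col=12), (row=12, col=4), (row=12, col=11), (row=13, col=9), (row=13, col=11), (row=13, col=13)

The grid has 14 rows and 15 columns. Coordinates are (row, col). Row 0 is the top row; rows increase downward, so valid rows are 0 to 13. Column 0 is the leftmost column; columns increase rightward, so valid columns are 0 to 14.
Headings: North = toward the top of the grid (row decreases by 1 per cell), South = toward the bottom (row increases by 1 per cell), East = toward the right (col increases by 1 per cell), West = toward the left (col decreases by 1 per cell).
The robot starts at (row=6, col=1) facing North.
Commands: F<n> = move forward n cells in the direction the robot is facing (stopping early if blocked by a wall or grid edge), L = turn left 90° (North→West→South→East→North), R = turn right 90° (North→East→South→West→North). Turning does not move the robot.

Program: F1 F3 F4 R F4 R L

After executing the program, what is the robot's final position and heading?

Start: (row=6, col=1), facing North
  F1: move forward 1, now at (row=5, col=1)
  F3: move forward 1/3 (blocked), now at (row=4, col=1)
  F4: move forward 0/4 (blocked), now at (row=4, col=1)
  R: turn right, now facing East
  F4: move forward 4, now at (row=4, col=5)
  R: turn right, now facing South
  L: turn left, now facing East
Final: (row=4, col=5), facing East

Answer: Final position: (row=4, col=5), facing East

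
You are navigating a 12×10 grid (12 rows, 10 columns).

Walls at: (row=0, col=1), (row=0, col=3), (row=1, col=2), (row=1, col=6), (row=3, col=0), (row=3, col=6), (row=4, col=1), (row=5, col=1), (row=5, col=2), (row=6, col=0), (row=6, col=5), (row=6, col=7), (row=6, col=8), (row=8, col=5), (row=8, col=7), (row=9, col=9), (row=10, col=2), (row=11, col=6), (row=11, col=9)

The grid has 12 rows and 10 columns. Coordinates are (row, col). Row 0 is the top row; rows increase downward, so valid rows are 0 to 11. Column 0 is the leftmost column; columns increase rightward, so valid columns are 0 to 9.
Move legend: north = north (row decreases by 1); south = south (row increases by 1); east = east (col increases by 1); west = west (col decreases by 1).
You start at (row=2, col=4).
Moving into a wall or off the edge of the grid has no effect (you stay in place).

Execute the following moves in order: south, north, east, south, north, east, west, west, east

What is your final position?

Answer: Final position: (row=2, col=5)

Derivation:
Start: (row=2, col=4)
  south (south): (row=2, col=4) -> (row=3, col=4)
  north (north): (row=3, col=4) -> (row=2, col=4)
  east (east): (row=2, col=4) -> (row=2, col=5)
  south (south): (row=2, col=5) -> (row=3, col=5)
  north (north): (row=3, col=5) -> (row=2, col=5)
  east (east): (row=2, col=5) -> (row=2, col=6)
  west (west): (row=2, col=6) -> (row=2, col=5)
  west (west): (row=2, col=5) -> (row=2, col=4)
  east (east): (row=2, col=4) -> (row=2, col=5)
Final: (row=2, col=5)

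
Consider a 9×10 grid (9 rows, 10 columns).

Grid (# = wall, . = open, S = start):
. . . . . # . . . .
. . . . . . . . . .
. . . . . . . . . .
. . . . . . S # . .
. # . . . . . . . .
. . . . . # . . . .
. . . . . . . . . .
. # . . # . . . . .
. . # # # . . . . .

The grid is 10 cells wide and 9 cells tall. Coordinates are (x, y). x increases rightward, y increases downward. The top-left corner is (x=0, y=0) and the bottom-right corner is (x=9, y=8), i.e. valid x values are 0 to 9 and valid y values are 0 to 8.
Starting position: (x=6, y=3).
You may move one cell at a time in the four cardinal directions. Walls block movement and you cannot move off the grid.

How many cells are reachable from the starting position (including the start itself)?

Answer: Reachable cells: 81

Derivation:
BFS flood-fill from (x=6, y=3):
  Distance 0: (x=6, y=3)
  Distance 1: (x=6, y=2), (x=5, y=3), (x=6, y=4)
  Distance 2: (x=6, y=1), (x=5, y=2), (x=7, y=2), (x=4, y=3), (x=5, y=4), (x=7, y=4), (x=6, y=5)
  Distance 3: (x=6, y=0), (x=5, y=1), (x=7, y=1), (x=4, y=2), (x=8, y=2), (x=3, y=3), (x=4, y=4), (x=8, y=4), (x=7, y=5), (x=6, y=6)
  Distance 4: (x=7, y=0), (x=4, y=1), (x=8, y=1), (x=3, y=2), (x=9, y=2), (x=2, y=3), (x=8, y=3), (x=3, y=4), (x=9, y=4), (x=4, y=5), (x=8, y=5), (x=5, y=6), (x=7, y=6), (x=6, y=7)
  Distance 5: (x=4, y=0), (x=8, y=0), (x=3, y=1), (x=9, y=1), (x=2, y=2), (x=1, y=3), (x=9, y=3), (x=2, y=4), (x=3, y=5), (x=9, y=5), (x=4, y=6), (x=8, y=6), (x=5, y=7), (x=7, y=7), (x=6, y=8)
  Distance 6: (x=3, y=0), (x=9, y=0), (x=2, y=1), (x=1, y=2), (x=0, y=3), (x=2, y=5), (x=3, y=6), (x=9, y=6), (x=8, y=7), (x=5, y=8), (x=7, y=8)
  Distance 7: (x=2, y=0), (x=1, y=1), (x=0, y=2), (x=0, y=4), (x=1, y=5), (x=2, y=6), (x=3, y=7), (x=9, y=7), (x=8, y=8)
  Distance 8: (x=1, y=0), (x=0, y=1), (x=0, y=5), (x=1, y=6), (x=2, y=7), (x=9, y=8)
  Distance 9: (x=0, y=0), (x=0, y=6)
  Distance 10: (x=0, y=7)
  Distance 11: (x=0, y=8)
  Distance 12: (x=1, y=8)
Total reachable: 81 (grid has 81 open cells total)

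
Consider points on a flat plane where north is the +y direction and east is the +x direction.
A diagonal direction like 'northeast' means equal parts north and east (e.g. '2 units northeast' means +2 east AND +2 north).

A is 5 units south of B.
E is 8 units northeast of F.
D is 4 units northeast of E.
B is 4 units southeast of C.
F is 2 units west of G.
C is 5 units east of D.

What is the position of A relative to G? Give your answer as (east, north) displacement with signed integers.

Answer: A is at (east=19, north=3) relative to G.

Derivation:
Place G at the origin (east=0, north=0).
  F is 2 units west of G: delta (east=-2, north=+0); F at (east=-2, north=0).
  E is 8 units northeast of F: delta (east=+8, north=+8); E at (east=6, north=8).
  D is 4 units northeast of E: delta (east=+4, north=+4); D at (east=10, north=12).
  C is 5 units east of D: delta (east=+5, north=+0); C at (east=15, north=12).
  B is 4 units southeast of C: delta (east=+4, north=-4); B at (east=19, north=8).
  A is 5 units south of B: delta (east=+0, north=-5); A at (east=19, north=3).
Therefore A relative to G: (east=19, north=3).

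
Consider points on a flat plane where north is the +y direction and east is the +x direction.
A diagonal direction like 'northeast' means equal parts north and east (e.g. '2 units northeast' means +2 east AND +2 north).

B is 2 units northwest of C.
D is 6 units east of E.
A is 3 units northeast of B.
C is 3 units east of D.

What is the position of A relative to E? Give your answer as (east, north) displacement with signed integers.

Answer: A is at (east=10, north=5) relative to E.

Derivation:
Place E at the origin (east=0, north=0).
  D is 6 units east of E: delta (east=+6, north=+0); D at (east=6, north=0).
  C is 3 units east of D: delta (east=+3, north=+0); C at (east=9, north=0).
  B is 2 units northwest of C: delta (east=-2, north=+2); B at (east=7, north=2).
  A is 3 units northeast of B: delta (east=+3, north=+3); A at (east=10, north=5).
Therefore A relative to E: (east=10, north=5).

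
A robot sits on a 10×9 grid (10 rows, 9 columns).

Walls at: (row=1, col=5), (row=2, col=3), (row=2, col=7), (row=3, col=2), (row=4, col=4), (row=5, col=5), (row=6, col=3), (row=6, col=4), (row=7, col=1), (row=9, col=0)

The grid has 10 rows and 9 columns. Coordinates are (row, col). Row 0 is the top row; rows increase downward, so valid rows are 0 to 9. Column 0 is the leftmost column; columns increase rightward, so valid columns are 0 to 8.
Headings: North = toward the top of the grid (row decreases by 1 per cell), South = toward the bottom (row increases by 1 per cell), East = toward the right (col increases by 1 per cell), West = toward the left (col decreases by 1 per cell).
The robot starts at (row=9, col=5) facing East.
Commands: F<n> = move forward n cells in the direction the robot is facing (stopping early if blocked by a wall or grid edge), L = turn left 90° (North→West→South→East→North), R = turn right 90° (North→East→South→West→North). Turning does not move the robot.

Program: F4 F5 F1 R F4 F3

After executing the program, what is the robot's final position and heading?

Answer: Final position: (row=9, col=8), facing South

Derivation:
Start: (row=9, col=5), facing East
  F4: move forward 3/4 (blocked), now at (row=9, col=8)
  F5: move forward 0/5 (blocked), now at (row=9, col=8)
  F1: move forward 0/1 (blocked), now at (row=9, col=8)
  R: turn right, now facing South
  F4: move forward 0/4 (blocked), now at (row=9, col=8)
  F3: move forward 0/3 (blocked), now at (row=9, col=8)
Final: (row=9, col=8), facing South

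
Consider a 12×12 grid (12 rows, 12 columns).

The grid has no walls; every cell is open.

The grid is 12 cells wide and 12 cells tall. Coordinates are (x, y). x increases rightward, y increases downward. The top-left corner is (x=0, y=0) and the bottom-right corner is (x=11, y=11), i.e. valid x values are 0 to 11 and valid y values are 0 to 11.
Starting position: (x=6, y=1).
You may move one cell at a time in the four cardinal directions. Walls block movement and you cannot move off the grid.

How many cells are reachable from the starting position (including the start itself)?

Answer: Reachable cells: 144

Derivation:
BFS flood-fill from (x=6, y=1):
  Distance 0: (x=6, y=1)
  Distance 1: (x=6, y=0), (x=5, y=1), (x=7, y=1), (x=6, y=2)
  Distance 2: (x=5, y=0), (x=7, y=0), (x=4, y=1), (x=8, y=1), (x=5, y=2), (x=7, y=2), (x=6, y=3)
  Distance 3: (x=4, y=0), (x=8, y=0), (x=3, y=1), (x=9, y=1), (x=4, y=2), (x=8, y=2), (x=5, y=3), (x=7, y=3), (x=6, y=4)
  Distance 4: (x=3, y=0), (x=9, y=0), (x=2, y=1), (x=10, y=1), (x=3, y=2), (x=9, y=2), (x=4, y=3), (x=8, y=3), (x=5, y=4), (x=7, y=4), (x=6, y=5)
  Distance 5: (x=2, y=0), (x=10, y=0), (x=1, y=1), (x=11, y=1), (x=2, y=2), (x=10, y=2), (x=3, y=3), (x=9, y=3), (x=4, y=4), (x=8, y=4), (x=5, y=5), (x=7, y=5), (x=6, y=6)
  Distance 6: (x=1, y=0), (x=11, y=0), (x=0, y=1), (x=1, y=2), (x=11, y=2), (x=2, y=3), (x=10, y=3), (x=3, y=4), (x=9, y=4), (x=4, y=5), (x=8, y=5), (x=5, y=6), (x=7, y=6), (x=6, y=7)
  Distance 7: (x=0, y=0), (x=0, y=2), (x=1, y=3), (x=11, y=3), (x=2, y=4), (x=10, y=4), (x=3, y=5), (x=9, y=5), (x=4, y=6), (x=8, y=6), (x=5, y=7), (x=7, y=7), (x=6, y=8)
  Distance 8: (x=0, y=3), (x=1, y=4), (x=11, y=4), (x=2, y=5), (x=10, y=5), (x=3, y=6), (x=9, y=6), (x=4, y=7), (x=8, y=7), (x=5, y=8), (x=7, y=8), (x=6, y=9)
  Distance 9: (x=0, y=4), (x=1, y=5), (x=11, y=5), (x=2, y=6), (x=10, y=6), (x=3, y=7), (x=9, y=7), (x=4, y=8), (x=8, y=8), (x=5, y=9), (x=7, y=9), (x=6, y=10)
  Distance 10: (x=0, y=5), (x=1, y=6), (x=11, y=6), (x=2, y=7), (x=10, y=7), (x=3, y=8), (x=9, y=8), (x=4, y=9), (x=8, y=9), (x=5, y=10), (x=7, y=10), (x=6, y=11)
  Distance 11: (x=0, y=6), (x=1, y=7), (x=11, y=7), (x=2, y=8), (x=10, y=8), (x=3, y=9), (x=9, y=9), (x=4, y=10), (x=8, y=10), (x=5, y=11), (x=7, y=11)
  Distance 12: (x=0, y=7), (x=1, y=8), (x=11, y=8), (x=2, y=9), (x=10, y=9), (x=3, y=10), (x=9, y=10), (x=4, y=11), (x=8, y=11)
  Distance 13: (x=0, y=8), (x=1, y=9), (x=11, y=9), (x=2, y=10), (x=10, y=10), (x=3, y=11), (x=9, y=11)
  Distance 14: (x=0, y=9), (x=1, y=10), (x=11, y=10), (x=2, y=11), (x=10, y=11)
  Distance 15: (x=0, y=10), (x=1, y=11), (x=11, y=11)
  Distance 16: (x=0, y=11)
Total reachable: 144 (grid has 144 open cells total)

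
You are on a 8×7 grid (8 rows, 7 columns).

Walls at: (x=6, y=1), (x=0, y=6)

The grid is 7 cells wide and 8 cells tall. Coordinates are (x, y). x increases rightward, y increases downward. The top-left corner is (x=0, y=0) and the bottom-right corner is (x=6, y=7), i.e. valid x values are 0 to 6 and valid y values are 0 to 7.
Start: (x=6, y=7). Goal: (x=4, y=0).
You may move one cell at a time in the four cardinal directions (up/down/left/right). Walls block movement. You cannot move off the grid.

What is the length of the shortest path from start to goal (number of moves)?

Answer: Shortest path length: 9

Derivation:
BFS from (x=6, y=7) until reaching (x=4, y=0):
  Distance 0: (x=6, y=7)
  Distance 1: (x=6, y=6), (x=5, y=7)
  Distance 2: (x=6, y=5), (x=5, y=6), (x=4, y=7)
  Distance 3: (x=6, y=4), (x=5, y=5), (x=4, y=6), (x=3, y=7)
  Distance 4: (x=6, y=3), (x=5, y=4), (x=4, y=5), (x=3, y=6), (x=2, y=7)
  Distance 5: (x=6, y=2), (x=5, y=3), (x=4, y=4), (x=3, y=5), (x=2, y=6), (x=1, y=7)
  Distance 6: (x=5, y=2), (x=4, y=3), (x=3, y=4), (x=2, y=5), (x=1, y=6), (x=0, y=7)
  Distance 7: (x=5, y=1), (x=4, y=2), (x=3, y=3), (x=2, y=4), (x=1, y=5)
  Distance 8: (x=5, y=0), (x=4, y=1), (x=3, y=2), (x=2, y=3), (x=1, y=4), (x=0, y=5)
  Distance 9: (x=4, y=0), (x=6, y=0), (x=3, y=1), (x=2, y=2), (x=1, y=3), (x=0, y=4)  <- goal reached here
One shortest path (9 moves): (x=6, y=7) -> (x=5, y=7) -> (x=4, y=7) -> (x=4, y=6) -> (x=4, y=5) -> (x=4, y=4) -> (x=4, y=3) -> (x=4, y=2) -> (x=4, y=1) -> (x=4, y=0)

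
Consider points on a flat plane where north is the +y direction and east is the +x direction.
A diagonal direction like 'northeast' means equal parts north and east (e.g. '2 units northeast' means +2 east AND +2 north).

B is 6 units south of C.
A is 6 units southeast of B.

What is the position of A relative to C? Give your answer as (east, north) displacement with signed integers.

Answer: A is at (east=6, north=-12) relative to C.

Derivation:
Place C at the origin (east=0, north=0).
  B is 6 units south of C: delta (east=+0, north=-6); B at (east=0, north=-6).
  A is 6 units southeast of B: delta (east=+6, north=-6); A at (east=6, north=-12).
Therefore A relative to C: (east=6, north=-12).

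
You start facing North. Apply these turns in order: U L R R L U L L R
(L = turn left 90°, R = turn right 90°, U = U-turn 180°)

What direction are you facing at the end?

Start: North
  U (U-turn (180°)) -> South
  L (left (90° counter-clockwise)) -> East
  R (right (90° clockwise)) -> South
  R (right (90° clockwise)) -> West
  L (left (90° counter-clockwise)) -> South
  U (U-turn (180°)) -> North
  L (left (90° counter-clockwise)) -> West
  L (left (90° counter-clockwise)) -> South
  R (right (90° clockwise)) -> West
Final: West

Answer: Final heading: West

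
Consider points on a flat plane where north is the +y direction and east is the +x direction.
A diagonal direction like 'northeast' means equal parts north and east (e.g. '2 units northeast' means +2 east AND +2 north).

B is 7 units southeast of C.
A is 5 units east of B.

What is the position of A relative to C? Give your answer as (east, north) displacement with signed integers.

Place C at the origin (east=0, north=0).
  B is 7 units southeast of C: delta (east=+7, north=-7); B at (east=7, north=-7).
  A is 5 units east of B: delta (east=+5, north=+0); A at (east=12, north=-7).
Therefore A relative to C: (east=12, north=-7).

Answer: A is at (east=12, north=-7) relative to C.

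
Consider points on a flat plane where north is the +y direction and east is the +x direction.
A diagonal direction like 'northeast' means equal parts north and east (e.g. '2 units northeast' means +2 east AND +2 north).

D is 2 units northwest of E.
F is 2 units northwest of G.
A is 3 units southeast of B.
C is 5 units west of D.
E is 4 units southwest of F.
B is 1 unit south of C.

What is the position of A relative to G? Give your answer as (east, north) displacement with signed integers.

Place G at the origin (east=0, north=0).
  F is 2 units northwest of G: delta (east=-2, north=+2); F at (east=-2, north=2).
  E is 4 units southwest of F: delta (east=-4, north=-4); E at (east=-6, north=-2).
  D is 2 units northwest of E: delta (east=-2, north=+2); D at (east=-8, north=0).
  C is 5 units west of D: delta (east=-5, north=+0); C at (east=-13, north=0).
  B is 1 unit south of C: delta (east=+0, north=-1); B at (east=-13, north=-1).
  A is 3 units southeast of B: delta (east=+3, north=-3); A at (east=-10, north=-4).
Therefore A relative to G: (east=-10, north=-4).

Answer: A is at (east=-10, north=-4) relative to G.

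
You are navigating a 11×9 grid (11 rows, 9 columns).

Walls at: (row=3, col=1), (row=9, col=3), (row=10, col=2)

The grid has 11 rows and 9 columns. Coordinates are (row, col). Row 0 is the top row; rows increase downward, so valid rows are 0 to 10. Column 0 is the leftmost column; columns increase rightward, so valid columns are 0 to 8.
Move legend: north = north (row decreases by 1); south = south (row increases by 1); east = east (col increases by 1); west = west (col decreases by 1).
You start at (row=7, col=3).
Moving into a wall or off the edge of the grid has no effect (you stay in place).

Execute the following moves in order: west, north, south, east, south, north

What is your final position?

Start: (row=7, col=3)
  west (west): (row=7, col=3) -> (row=7, col=2)
  north (north): (row=7, col=2) -> (row=6, col=2)
  south (south): (row=6, col=2) -> (row=7, col=2)
  east (east): (row=7, col=2) -> (row=7, col=3)
  south (south): (row=7, col=3) -> (row=8, col=3)
  north (north): (row=8, col=3) -> (row=7, col=3)
Final: (row=7, col=3)

Answer: Final position: (row=7, col=3)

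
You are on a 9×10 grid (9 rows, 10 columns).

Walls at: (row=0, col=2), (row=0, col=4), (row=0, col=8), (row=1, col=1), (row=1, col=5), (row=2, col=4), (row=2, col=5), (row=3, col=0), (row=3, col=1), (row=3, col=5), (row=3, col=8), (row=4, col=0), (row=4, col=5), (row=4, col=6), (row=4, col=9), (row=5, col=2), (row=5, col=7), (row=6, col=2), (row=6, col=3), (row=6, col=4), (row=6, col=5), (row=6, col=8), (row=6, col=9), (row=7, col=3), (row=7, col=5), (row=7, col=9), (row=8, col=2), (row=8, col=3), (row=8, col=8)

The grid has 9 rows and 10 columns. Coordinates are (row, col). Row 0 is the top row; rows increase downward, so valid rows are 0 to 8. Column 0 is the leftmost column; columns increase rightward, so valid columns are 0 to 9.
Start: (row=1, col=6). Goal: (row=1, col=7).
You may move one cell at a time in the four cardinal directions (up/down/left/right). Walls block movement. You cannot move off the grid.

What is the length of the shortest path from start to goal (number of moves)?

BFS from (row=1, col=6) until reaching (row=1, col=7):
  Distance 0: (row=1, col=6)
  Distance 1: (row=0, col=6), (row=1, col=7), (row=2, col=6)  <- goal reached here
One shortest path (1 moves): (row=1, col=6) -> (row=1, col=7)

Answer: Shortest path length: 1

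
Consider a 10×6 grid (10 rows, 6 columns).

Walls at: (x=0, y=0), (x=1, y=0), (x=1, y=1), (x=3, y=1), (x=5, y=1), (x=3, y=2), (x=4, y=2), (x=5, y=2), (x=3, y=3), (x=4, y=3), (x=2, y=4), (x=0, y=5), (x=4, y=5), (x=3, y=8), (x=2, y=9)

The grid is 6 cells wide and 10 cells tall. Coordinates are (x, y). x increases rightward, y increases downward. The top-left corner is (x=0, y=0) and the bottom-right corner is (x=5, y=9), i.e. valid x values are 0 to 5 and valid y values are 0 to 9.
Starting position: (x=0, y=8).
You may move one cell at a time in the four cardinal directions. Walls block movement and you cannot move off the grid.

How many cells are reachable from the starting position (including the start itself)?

BFS flood-fill from (x=0, y=8):
  Distance 0: (x=0, y=8)
  Distance 1: (x=0, y=7), (x=1, y=8), (x=0, y=9)
  Distance 2: (x=0, y=6), (x=1, y=7), (x=2, y=8), (x=1, y=9)
  Distance 3: (x=1, y=6), (x=2, y=7)
  Distance 4: (x=1, y=5), (x=2, y=6), (x=3, y=7)
  Distance 5: (x=1, y=4), (x=2, y=5), (x=3, y=6), (x=4, y=7)
  Distance 6: (x=1, y=3), (x=0, y=4), (x=3, y=5), (x=4, y=6), (x=5, y=7), (x=4, y=8)
  Distance 7: (x=1, y=2), (x=0, y=3), (x=2, y=3), (x=3, y=4), (x=5, y=6), (x=5, y=8), (x=4, y=9)
  Distance 8: (x=0, y=2), (x=2, y=2), (x=4, y=4), (x=5, y=5), (x=3, y=9), (x=5, y=9)
  Distance 9: (x=0, y=1), (x=2, y=1), (x=5, y=4)
  Distance 10: (x=2, y=0), (x=5, y=3)
  Distance 11: (x=3, y=0)
  Distance 12: (x=4, y=0)
  Distance 13: (x=5, y=0), (x=4, y=1)
Total reachable: 45 (grid has 45 open cells total)

Answer: Reachable cells: 45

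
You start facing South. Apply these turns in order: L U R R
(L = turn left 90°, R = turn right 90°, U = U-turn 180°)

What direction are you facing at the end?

Answer: Final heading: East

Derivation:
Start: South
  L (left (90° counter-clockwise)) -> East
  U (U-turn (180°)) -> West
  R (right (90° clockwise)) -> North
  R (right (90° clockwise)) -> East
Final: East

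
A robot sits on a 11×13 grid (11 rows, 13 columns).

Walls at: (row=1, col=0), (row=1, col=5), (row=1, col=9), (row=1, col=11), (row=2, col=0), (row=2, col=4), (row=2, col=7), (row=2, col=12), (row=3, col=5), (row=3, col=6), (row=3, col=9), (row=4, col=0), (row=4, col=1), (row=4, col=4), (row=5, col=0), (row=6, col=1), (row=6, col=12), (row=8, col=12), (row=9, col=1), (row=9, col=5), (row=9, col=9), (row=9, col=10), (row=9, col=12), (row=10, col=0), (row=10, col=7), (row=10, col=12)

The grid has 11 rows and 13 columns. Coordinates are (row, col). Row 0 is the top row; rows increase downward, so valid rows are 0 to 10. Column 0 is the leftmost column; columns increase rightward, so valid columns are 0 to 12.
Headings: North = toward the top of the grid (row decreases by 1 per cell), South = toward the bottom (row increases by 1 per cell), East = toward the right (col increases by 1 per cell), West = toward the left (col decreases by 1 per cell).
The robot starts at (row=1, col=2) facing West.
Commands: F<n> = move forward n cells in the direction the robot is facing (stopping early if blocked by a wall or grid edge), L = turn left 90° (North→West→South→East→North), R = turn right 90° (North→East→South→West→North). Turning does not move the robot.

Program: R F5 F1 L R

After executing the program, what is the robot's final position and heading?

Start: (row=1, col=2), facing West
  R: turn right, now facing North
  F5: move forward 1/5 (blocked), now at (row=0, col=2)
  F1: move forward 0/1 (blocked), now at (row=0, col=2)
  L: turn left, now facing West
  R: turn right, now facing North
Final: (row=0, col=2), facing North

Answer: Final position: (row=0, col=2), facing North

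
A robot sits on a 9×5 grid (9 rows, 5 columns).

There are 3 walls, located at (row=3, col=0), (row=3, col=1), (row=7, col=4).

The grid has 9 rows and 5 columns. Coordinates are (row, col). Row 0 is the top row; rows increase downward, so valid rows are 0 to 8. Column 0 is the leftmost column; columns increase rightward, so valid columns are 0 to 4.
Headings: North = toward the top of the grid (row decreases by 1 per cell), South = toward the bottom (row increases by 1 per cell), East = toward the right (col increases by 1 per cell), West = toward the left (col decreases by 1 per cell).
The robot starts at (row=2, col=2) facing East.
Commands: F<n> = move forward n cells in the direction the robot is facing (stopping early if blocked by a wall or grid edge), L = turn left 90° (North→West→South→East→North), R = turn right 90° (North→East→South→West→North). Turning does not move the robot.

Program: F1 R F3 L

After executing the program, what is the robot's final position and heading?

Answer: Final position: (row=5, col=3), facing East

Derivation:
Start: (row=2, col=2), facing East
  F1: move forward 1, now at (row=2, col=3)
  R: turn right, now facing South
  F3: move forward 3, now at (row=5, col=3)
  L: turn left, now facing East
Final: (row=5, col=3), facing East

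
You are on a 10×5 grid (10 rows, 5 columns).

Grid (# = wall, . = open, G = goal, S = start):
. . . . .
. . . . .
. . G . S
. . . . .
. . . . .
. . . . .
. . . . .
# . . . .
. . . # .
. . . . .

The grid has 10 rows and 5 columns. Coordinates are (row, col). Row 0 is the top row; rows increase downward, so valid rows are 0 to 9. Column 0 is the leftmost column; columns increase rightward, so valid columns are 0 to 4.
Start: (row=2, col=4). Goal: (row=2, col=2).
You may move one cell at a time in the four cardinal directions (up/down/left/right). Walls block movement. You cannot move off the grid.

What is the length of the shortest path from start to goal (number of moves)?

Answer: Shortest path length: 2

Derivation:
BFS from (row=2, col=4) until reaching (row=2, col=2):
  Distance 0: (row=2, col=4)
  Distance 1: (row=1, col=4), (row=2, col=3), (row=3, col=4)
  Distance 2: (row=0, col=4), (row=1, col=3), (row=2, col=2), (row=3, col=3), (row=4, col=4)  <- goal reached here
One shortest path (2 moves): (row=2, col=4) -> (row=2, col=3) -> (row=2, col=2)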